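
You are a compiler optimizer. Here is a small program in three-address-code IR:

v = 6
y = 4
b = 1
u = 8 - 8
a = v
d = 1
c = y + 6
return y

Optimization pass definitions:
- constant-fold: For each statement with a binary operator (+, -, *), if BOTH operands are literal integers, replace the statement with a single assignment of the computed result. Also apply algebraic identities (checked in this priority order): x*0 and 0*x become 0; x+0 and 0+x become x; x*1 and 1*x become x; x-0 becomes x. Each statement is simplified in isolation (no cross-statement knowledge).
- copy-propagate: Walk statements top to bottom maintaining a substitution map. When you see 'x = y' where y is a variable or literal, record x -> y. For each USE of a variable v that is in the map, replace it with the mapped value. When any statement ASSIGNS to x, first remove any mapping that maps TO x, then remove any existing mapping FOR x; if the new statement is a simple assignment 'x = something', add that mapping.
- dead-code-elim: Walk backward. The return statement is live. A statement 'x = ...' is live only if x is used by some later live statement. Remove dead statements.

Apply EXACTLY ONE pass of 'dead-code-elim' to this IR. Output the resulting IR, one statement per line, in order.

Answer: y = 4
return y

Derivation:
Applying dead-code-elim statement-by-statement:
  [8] return y  -> KEEP (return); live=['y']
  [7] c = y + 6  -> DEAD (c not live)
  [6] d = 1  -> DEAD (d not live)
  [5] a = v  -> DEAD (a not live)
  [4] u = 8 - 8  -> DEAD (u not live)
  [3] b = 1  -> DEAD (b not live)
  [2] y = 4  -> KEEP; live=[]
  [1] v = 6  -> DEAD (v not live)
Result (2 stmts):
  y = 4
  return y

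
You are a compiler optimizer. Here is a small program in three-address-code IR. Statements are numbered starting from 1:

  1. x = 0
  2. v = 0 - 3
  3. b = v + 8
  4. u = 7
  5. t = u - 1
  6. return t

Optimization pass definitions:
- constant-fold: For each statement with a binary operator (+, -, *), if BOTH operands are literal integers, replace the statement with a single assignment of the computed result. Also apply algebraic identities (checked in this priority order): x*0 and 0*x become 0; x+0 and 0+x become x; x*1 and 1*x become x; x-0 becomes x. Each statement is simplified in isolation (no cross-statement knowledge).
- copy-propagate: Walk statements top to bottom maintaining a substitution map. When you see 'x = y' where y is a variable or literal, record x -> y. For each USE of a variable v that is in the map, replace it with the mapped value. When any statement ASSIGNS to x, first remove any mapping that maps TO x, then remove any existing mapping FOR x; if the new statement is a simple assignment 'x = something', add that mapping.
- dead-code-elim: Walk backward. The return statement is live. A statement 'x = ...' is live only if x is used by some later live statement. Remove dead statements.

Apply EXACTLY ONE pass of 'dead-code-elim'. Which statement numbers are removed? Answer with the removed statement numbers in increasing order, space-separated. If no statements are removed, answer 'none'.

Answer: 1 2 3

Derivation:
Backward liveness scan:
Stmt 1 'x = 0': DEAD (x not in live set [])
Stmt 2 'v = 0 - 3': DEAD (v not in live set [])
Stmt 3 'b = v + 8': DEAD (b not in live set [])
Stmt 4 'u = 7': KEEP (u is live); live-in = []
Stmt 5 't = u - 1': KEEP (t is live); live-in = ['u']
Stmt 6 'return t': KEEP (return); live-in = ['t']
Removed statement numbers: [1, 2, 3]
Surviving IR:
  u = 7
  t = u - 1
  return t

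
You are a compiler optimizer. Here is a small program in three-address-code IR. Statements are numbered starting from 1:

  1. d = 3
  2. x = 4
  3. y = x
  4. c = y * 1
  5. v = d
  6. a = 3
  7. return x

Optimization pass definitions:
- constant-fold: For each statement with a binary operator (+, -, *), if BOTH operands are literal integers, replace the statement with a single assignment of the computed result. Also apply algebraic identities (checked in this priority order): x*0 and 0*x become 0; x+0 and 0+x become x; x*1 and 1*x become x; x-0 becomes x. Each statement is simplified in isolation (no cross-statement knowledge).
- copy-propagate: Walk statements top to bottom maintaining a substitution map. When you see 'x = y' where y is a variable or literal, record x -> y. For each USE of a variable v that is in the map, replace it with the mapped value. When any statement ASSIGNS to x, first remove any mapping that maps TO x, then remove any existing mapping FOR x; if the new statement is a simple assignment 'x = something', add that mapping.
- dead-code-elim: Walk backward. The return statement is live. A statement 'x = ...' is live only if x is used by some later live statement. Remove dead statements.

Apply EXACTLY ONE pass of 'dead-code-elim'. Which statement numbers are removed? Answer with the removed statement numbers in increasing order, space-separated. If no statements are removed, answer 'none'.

Backward liveness scan:
Stmt 1 'd = 3': DEAD (d not in live set [])
Stmt 2 'x = 4': KEEP (x is live); live-in = []
Stmt 3 'y = x': DEAD (y not in live set ['x'])
Stmt 4 'c = y * 1': DEAD (c not in live set ['x'])
Stmt 5 'v = d': DEAD (v not in live set ['x'])
Stmt 6 'a = 3': DEAD (a not in live set ['x'])
Stmt 7 'return x': KEEP (return); live-in = ['x']
Removed statement numbers: [1, 3, 4, 5, 6]
Surviving IR:
  x = 4
  return x

Answer: 1 3 4 5 6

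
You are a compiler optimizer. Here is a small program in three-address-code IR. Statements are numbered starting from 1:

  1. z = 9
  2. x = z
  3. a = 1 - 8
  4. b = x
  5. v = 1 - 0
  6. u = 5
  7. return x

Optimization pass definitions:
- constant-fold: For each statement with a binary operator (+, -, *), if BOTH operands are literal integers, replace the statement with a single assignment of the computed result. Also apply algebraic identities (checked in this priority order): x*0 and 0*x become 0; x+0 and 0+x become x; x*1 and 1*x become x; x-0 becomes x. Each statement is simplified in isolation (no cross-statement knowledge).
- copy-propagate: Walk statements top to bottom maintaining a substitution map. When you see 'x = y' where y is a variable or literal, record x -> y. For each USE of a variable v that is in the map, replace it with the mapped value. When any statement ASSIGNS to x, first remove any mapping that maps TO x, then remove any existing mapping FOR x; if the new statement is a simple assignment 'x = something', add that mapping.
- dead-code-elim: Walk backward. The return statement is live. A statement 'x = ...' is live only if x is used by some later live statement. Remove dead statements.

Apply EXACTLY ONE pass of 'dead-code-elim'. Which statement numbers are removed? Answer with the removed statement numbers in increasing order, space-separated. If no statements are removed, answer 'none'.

Answer: 3 4 5 6

Derivation:
Backward liveness scan:
Stmt 1 'z = 9': KEEP (z is live); live-in = []
Stmt 2 'x = z': KEEP (x is live); live-in = ['z']
Stmt 3 'a = 1 - 8': DEAD (a not in live set ['x'])
Stmt 4 'b = x': DEAD (b not in live set ['x'])
Stmt 5 'v = 1 - 0': DEAD (v not in live set ['x'])
Stmt 6 'u = 5': DEAD (u not in live set ['x'])
Stmt 7 'return x': KEEP (return); live-in = ['x']
Removed statement numbers: [3, 4, 5, 6]
Surviving IR:
  z = 9
  x = z
  return x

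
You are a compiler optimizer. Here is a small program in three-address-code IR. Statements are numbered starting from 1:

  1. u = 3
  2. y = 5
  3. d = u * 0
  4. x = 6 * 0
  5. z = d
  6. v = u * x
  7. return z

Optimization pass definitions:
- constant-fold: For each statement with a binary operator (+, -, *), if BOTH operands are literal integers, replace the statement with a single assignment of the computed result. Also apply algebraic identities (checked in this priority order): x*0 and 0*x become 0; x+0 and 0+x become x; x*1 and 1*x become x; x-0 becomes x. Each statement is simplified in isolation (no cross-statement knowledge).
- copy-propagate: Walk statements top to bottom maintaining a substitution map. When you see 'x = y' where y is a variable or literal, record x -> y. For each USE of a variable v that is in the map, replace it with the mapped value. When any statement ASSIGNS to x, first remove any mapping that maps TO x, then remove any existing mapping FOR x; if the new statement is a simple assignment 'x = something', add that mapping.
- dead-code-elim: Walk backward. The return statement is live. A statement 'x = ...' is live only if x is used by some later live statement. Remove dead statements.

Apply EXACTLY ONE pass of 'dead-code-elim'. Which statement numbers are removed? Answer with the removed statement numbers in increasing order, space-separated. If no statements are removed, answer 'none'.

Backward liveness scan:
Stmt 1 'u = 3': KEEP (u is live); live-in = []
Stmt 2 'y = 5': DEAD (y not in live set ['u'])
Stmt 3 'd = u * 0': KEEP (d is live); live-in = ['u']
Stmt 4 'x = 6 * 0': DEAD (x not in live set ['d'])
Stmt 5 'z = d': KEEP (z is live); live-in = ['d']
Stmt 6 'v = u * x': DEAD (v not in live set ['z'])
Stmt 7 'return z': KEEP (return); live-in = ['z']
Removed statement numbers: [2, 4, 6]
Surviving IR:
  u = 3
  d = u * 0
  z = d
  return z

Answer: 2 4 6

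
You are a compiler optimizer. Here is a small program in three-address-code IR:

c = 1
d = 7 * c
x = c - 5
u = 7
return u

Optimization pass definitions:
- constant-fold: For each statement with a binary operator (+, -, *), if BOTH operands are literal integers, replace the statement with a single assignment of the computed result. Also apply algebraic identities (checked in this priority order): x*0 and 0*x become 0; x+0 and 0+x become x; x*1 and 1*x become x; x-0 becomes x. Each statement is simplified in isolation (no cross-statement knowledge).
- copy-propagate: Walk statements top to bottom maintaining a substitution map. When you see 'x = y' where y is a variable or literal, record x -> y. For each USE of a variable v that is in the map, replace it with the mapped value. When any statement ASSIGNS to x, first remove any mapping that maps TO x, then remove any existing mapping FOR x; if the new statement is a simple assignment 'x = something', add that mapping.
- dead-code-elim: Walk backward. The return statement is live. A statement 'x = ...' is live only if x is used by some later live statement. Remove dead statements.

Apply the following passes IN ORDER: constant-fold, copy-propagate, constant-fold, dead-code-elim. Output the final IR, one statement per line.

Answer: return 7

Derivation:
Initial IR:
  c = 1
  d = 7 * c
  x = c - 5
  u = 7
  return u
After constant-fold (5 stmts):
  c = 1
  d = 7 * c
  x = c - 5
  u = 7
  return u
After copy-propagate (5 stmts):
  c = 1
  d = 7 * 1
  x = 1 - 5
  u = 7
  return 7
After constant-fold (5 stmts):
  c = 1
  d = 7
  x = -4
  u = 7
  return 7
After dead-code-elim (1 stmts):
  return 7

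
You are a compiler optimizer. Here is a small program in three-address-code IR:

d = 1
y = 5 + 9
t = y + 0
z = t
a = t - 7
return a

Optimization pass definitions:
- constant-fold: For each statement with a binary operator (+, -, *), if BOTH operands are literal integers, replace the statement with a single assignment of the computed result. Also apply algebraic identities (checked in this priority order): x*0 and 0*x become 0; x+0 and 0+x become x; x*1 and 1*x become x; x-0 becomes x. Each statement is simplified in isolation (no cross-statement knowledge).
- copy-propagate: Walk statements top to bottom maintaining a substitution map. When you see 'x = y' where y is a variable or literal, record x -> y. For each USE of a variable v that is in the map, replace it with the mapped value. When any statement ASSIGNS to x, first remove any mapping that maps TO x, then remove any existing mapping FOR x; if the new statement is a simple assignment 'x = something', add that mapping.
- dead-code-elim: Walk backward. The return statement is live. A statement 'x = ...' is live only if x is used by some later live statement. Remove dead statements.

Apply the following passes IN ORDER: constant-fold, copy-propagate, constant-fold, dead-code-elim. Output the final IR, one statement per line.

Answer: a = 7
return a

Derivation:
Initial IR:
  d = 1
  y = 5 + 9
  t = y + 0
  z = t
  a = t - 7
  return a
After constant-fold (6 stmts):
  d = 1
  y = 14
  t = y
  z = t
  a = t - 7
  return a
After copy-propagate (6 stmts):
  d = 1
  y = 14
  t = 14
  z = 14
  a = 14 - 7
  return a
After constant-fold (6 stmts):
  d = 1
  y = 14
  t = 14
  z = 14
  a = 7
  return a
After dead-code-elim (2 stmts):
  a = 7
  return a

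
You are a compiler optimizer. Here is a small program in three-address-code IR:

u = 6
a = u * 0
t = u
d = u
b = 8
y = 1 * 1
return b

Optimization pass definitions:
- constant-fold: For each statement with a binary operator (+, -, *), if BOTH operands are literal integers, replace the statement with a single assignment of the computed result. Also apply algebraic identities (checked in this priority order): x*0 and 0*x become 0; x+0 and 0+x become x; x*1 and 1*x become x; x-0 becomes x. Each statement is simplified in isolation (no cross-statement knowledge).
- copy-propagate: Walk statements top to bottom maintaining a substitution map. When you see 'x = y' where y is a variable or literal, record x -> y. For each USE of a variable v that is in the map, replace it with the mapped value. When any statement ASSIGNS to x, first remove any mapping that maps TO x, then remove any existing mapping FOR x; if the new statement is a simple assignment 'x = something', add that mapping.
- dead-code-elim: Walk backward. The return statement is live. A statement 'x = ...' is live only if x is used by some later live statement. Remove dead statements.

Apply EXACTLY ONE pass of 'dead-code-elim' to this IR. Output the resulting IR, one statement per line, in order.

Applying dead-code-elim statement-by-statement:
  [7] return b  -> KEEP (return); live=['b']
  [6] y = 1 * 1  -> DEAD (y not live)
  [5] b = 8  -> KEEP; live=[]
  [4] d = u  -> DEAD (d not live)
  [3] t = u  -> DEAD (t not live)
  [2] a = u * 0  -> DEAD (a not live)
  [1] u = 6  -> DEAD (u not live)
Result (2 stmts):
  b = 8
  return b

Answer: b = 8
return b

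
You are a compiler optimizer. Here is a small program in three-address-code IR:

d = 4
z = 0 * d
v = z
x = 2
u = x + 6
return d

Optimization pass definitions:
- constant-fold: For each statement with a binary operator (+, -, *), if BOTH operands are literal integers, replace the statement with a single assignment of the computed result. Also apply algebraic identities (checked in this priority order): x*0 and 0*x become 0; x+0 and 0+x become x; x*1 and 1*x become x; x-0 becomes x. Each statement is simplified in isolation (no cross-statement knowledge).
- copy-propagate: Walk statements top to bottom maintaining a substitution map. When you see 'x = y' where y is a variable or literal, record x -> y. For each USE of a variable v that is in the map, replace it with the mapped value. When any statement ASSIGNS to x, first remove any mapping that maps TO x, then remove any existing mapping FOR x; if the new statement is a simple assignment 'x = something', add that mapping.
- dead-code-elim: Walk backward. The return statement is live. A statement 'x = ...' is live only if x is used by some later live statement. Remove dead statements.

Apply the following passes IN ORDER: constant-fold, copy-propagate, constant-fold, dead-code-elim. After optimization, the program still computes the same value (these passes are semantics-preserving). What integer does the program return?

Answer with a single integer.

Answer: 4

Derivation:
Initial IR:
  d = 4
  z = 0 * d
  v = z
  x = 2
  u = x + 6
  return d
After constant-fold (6 stmts):
  d = 4
  z = 0
  v = z
  x = 2
  u = x + 6
  return d
After copy-propagate (6 stmts):
  d = 4
  z = 0
  v = 0
  x = 2
  u = 2 + 6
  return 4
After constant-fold (6 stmts):
  d = 4
  z = 0
  v = 0
  x = 2
  u = 8
  return 4
After dead-code-elim (1 stmts):
  return 4
Evaluate:
  d = 4  =>  d = 4
  z = 0 * d  =>  z = 0
  v = z  =>  v = 0
  x = 2  =>  x = 2
  u = x + 6  =>  u = 8
  return d = 4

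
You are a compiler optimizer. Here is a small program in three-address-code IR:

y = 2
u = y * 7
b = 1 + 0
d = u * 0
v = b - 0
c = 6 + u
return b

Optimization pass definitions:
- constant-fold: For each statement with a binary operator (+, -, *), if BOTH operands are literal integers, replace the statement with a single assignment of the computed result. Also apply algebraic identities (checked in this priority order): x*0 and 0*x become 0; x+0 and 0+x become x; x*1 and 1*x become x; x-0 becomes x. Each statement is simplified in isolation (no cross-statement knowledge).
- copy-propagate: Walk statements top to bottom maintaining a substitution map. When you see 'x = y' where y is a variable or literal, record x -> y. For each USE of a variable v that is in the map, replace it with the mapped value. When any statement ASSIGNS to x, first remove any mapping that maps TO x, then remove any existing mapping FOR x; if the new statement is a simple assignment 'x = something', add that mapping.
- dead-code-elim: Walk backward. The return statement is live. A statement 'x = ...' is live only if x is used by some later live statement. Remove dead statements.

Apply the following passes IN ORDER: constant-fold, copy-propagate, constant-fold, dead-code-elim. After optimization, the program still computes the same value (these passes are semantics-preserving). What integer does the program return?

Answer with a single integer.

Answer: 1

Derivation:
Initial IR:
  y = 2
  u = y * 7
  b = 1 + 0
  d = u * 0
  v = b - 0
  c = 6 + u
  return b
After constant-fold (7 stmts):
  y = 2
  u = y * 7
  b = 1
  d = 0
  v = b
  c = 6 + u
  return b
After copy-propagate (7 stmts):
  y = 2
  u = 2 * 7
  b = 1
  d = 0
  v = 1
  c = 6 + u
  return 1
After constant-fold (7 stmts):
  y = 2
  u = 14
  b = 1
  d = 0
  v = 1
  c = 6 + u
  return 1
After dead-code-elim (1 stmts):
  return 1
Evaluate:
  y = 2  =>  y = 2
  u = y * 7  =>  u = 14
  b = 1 + 0  =>  b = 1
  d = u * 0  =>  d = 0
  v = b - 0  =>  v = 1
  c = 6 + u  =>  c = 20
  return b = 1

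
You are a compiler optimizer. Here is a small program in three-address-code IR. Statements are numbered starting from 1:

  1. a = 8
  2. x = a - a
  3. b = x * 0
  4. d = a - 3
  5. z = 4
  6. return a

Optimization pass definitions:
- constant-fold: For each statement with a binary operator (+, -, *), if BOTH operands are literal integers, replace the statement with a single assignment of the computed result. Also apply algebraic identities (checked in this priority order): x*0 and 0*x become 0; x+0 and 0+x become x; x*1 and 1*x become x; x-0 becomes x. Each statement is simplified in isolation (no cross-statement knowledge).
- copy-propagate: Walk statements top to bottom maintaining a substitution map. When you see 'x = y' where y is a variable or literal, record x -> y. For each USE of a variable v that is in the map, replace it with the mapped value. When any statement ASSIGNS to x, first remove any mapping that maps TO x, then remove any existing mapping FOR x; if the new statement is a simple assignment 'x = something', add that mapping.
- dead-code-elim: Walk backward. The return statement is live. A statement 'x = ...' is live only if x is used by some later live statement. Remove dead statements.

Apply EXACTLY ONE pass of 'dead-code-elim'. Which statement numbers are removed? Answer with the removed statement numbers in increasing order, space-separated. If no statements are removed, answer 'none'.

Backward liveness scan:
Stmt 1 'a = 8': KEEP (a is live); live-in = []
Stmt 2 'x = a - a': DEAD (x not in live set ['a'])
Stmt 3 'b = x * 0': DEAD (b not in live set ['a'])
Stmt 4 'd = a - 3': DEAD (d not in live set ['a'])
Stmt 5 'z = 4': DEAD (z not in live set ['a'])
Stmt 6 'return a': KEEP (return); live-in = ['a']
Removed statement numbers: [2, 3, 4, 5]
Surviving IR:
  a = 8
  return a

Answer: 2 3 4 5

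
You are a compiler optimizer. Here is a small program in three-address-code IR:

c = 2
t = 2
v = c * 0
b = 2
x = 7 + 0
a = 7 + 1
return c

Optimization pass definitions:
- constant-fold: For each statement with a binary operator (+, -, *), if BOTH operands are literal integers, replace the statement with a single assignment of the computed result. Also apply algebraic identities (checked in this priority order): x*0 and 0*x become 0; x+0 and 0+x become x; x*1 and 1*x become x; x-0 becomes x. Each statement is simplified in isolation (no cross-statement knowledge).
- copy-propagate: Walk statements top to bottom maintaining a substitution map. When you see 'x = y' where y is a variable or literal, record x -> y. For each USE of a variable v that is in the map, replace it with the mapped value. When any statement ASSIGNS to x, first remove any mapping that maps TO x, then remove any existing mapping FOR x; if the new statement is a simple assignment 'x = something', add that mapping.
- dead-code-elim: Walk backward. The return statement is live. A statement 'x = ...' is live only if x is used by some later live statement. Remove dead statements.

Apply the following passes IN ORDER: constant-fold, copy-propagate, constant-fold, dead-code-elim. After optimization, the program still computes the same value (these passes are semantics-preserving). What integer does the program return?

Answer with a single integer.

Initial IR:
  c = 2
  t = 2
  v = c * 0
  b = 2
  x = 7 + 0
  a = 7 + 1
  return c
After constant-fold (7 stmts):
  c = 2
  t = 2
  v = 0
  b = 2
  x = 7
  a = 8
  return c
After copy-propagate (7 stmts):
  c = 2
  t = 2
  v = 0
  b = 2
  x = 7
  a = 8
  return 2
After constant-fold (7 stmts):
  c = 2
  t = 2
  v = 0
  b = 2
  x = 7
  a = 8
  return 2
After dead-code-elim (1 stmts):
  return 2
Evaluate:
  c = 2  =>  c = 2
  t = 2  =>  t = 2
  v = c * 0  =>  v = 0
  b = 2  =>  b = 2
  x = 7 + 0  =>  x = 7
  a = 7 + 1  =>  a = 8
  return c = 2

Answer: 2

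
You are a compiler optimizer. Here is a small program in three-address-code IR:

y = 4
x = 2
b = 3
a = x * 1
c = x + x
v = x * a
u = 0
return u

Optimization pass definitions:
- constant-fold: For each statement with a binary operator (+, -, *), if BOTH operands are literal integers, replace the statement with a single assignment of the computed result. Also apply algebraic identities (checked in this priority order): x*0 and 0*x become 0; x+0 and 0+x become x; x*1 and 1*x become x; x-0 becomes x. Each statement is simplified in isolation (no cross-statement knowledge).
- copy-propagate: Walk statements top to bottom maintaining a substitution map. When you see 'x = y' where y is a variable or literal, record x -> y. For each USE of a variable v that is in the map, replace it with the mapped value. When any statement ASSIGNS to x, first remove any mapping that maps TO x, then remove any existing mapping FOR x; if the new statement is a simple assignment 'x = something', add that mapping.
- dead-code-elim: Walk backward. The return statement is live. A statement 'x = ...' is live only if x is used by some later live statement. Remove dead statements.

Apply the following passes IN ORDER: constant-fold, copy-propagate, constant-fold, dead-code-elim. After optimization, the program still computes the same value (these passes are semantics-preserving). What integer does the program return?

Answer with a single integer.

Initial IR:
  y = 4
  x = 2
  b = 3
  a = x * 1
  c = x + x
  v = x * a
  u = 0
  return u
After constant-fold (8 stmts):
  y = 4
  x = 2
  b = 3
  a = x
  c = x + x
  v = x * a
  u = 0
  return u
After copy-propagate (8 stmts):
  y = 4
  x = 2
  b = 3
  a = 2
  c = 2 + 2
  v = 2 * 2
  u = 0
  return 0
After constant-fold (8 stmts):
  y = 4
  x = 2
  b = 3
  a = 2
  c = 4
  v = 4
  u = 0
  return 0
After dead-code-elim (1 stmts):
  return 0
Evaluate:
  y = 4  =>  y = 4
  x = 2  =>  x = 2
  b = 3  =>  b = 3
  a = x * 1  =>  a = 2
  c = x + x  =>  c = 4
  v = x * a  =>  v = 4
  u = 0  =>  u = 0
  return u = 0

Answer: 0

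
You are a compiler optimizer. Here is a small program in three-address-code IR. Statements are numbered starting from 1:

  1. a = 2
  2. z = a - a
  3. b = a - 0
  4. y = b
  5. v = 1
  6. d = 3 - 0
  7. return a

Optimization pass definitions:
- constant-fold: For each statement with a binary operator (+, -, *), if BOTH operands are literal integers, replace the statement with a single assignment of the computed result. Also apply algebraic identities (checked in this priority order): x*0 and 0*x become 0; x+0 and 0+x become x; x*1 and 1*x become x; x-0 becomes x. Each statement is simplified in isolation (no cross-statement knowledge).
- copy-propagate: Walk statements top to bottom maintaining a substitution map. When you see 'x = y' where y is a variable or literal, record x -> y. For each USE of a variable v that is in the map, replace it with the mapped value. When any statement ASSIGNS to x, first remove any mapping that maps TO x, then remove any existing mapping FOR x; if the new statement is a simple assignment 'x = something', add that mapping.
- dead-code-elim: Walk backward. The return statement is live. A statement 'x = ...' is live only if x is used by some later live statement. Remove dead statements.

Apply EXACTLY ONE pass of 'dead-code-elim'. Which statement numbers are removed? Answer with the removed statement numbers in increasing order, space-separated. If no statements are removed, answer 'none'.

Answer: 2 3 4 5 6

Derivation:
Backward liveness scan:
Stmt 1 'a = 2': KEEP (a is live); live-in = []
Stmt 2 'z = a - a': DEAD (z not in live set ['a'])
Stmt 3 'b = a - 0': DEAD (b not in live set ['a'])
Stmt 4 'y = b': DEAD (y not in live set ['a'])
Stmt 5 'v = 1': DEAD (v not in live set ['a'])
Stmt 6 'd = 3 - 0': DEAD (d not in live set ['a'])
Stmt 7 'return a': KEEP (return); live-in = ['a']
Removed statement numbers: [2, 3, 4, 5, 6]
Surviving IR:
  a = 2
  return a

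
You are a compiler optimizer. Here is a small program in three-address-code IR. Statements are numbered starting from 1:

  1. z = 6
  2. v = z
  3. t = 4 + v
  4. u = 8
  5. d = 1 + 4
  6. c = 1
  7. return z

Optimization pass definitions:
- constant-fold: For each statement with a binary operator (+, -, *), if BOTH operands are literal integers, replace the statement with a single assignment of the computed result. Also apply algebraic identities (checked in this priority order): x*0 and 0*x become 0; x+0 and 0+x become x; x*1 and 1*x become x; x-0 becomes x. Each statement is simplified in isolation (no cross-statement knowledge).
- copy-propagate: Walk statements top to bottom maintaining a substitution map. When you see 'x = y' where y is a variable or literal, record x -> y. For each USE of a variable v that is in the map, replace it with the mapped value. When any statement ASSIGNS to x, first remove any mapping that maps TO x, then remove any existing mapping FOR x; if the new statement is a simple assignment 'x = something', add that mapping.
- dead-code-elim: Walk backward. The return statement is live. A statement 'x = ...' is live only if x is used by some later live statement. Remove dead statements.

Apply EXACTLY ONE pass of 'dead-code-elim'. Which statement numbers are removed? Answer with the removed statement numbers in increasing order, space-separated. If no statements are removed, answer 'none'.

Answer: 2 3 4 5 6

Derivation:
Backward liveness scan:
Stmt 1 'z = 6': KEEP (z is live); live-in = []
Stmt 2 'v = z': DEAD (v not in live set ['z'])
Stmt 3 't = 4 + v': DEAD (t not in live set ['z'])
Stmt 4 'u = 8': DEAD (u not in live set ['z'])
Stmt 5 'd = 1 + 4': DEAD (d not in live set ['z'])
Stmt 6 'c = 1': DEAD (c not in live set ['z'])
Stmt 7 'return z': KEEP (return); live-in = ['z']
Removed statement numbers: [2, 3, 4, 5, 6]
Surviving IR:
  z = 6
  return z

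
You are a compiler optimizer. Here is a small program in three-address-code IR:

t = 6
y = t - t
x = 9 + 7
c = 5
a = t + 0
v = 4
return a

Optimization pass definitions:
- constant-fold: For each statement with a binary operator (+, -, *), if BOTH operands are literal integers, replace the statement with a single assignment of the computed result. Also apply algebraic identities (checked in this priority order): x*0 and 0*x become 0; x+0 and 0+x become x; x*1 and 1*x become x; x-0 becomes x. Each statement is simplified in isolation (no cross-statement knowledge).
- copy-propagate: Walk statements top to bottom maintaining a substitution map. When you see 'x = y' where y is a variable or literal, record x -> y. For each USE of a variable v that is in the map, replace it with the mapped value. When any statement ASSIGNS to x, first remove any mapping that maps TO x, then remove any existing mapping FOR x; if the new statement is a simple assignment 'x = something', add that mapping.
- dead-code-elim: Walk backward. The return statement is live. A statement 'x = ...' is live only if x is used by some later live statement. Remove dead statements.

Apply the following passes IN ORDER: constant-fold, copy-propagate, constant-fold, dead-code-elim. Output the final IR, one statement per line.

Answer: return 6

Derivation:
Initial IR:
  t = 6
  y = t - t
  x = 9 + 7
  c = 5
  a = t + 0
  v = 4
  return a
After constant-fold (7 stmts):
  t = 6
  y = t - t
  x = 16
  c = 5
  a = t
  v = 4
  return a
After copy-propagate (7 stmts):
  t = 6
  y = 6 - 6
  x = 16
  c = 5
  a = 6
  v = 4
  return 6
After constant-fold (7 stmts):
  t = 6
  y = 0
  x = 16
  c = 5
  a = 6
  v = 4
  return 6
After dead-code-elim (1 stmts):
  return 6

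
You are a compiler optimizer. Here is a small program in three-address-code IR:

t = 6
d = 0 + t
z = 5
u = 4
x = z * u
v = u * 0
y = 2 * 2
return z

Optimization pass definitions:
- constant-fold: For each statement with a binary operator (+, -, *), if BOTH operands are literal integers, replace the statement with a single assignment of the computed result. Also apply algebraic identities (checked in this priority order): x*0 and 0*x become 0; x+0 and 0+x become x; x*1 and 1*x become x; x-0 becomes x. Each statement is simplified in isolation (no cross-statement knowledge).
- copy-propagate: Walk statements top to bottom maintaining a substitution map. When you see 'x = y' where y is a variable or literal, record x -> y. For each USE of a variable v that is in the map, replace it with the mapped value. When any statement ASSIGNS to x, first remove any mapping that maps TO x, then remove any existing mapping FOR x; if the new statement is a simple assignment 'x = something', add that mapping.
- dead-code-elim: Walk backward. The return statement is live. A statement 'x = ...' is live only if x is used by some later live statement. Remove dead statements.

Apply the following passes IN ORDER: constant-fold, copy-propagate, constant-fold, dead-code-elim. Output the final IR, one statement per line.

Initial IR:
  t = 6
  d = 0 + t
  z = 5
  u = 4
  x = z * u
  v = u * 0
  y = 2 * 2
  return z
After constant-fold (8 stmts):
  t = 6
  d = t
  z = 5
  u = 4
  x = z * u
  v = 0
  y = 4
  return z
After copy-propagate (8 stmts):
  t = 6
  d = 6
  z = 5
  u = 4
  x = 5 * 4
  v = 0
  y = 4
  return 5
After constant-fold (8 stmts):
  t = 6
  d = 6
  z = 5
  u = 4
  x = 20
  v = 0
  y = 4
  return 5
After dead-code-elim (1 stmts):
  return 5

Answer: return 5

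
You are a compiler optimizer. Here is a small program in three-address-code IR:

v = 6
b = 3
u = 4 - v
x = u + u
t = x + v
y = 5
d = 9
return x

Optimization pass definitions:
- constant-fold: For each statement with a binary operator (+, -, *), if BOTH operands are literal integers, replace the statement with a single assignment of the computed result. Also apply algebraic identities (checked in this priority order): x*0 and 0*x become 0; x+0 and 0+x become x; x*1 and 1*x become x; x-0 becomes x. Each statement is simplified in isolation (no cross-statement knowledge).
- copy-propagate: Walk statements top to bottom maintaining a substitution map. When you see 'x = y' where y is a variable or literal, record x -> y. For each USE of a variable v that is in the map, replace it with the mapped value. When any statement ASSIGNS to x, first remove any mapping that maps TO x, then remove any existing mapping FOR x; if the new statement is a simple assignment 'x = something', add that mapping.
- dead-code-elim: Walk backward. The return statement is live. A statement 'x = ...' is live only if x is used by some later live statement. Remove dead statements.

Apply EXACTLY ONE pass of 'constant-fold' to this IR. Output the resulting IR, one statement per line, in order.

Applying constant-fold statement-by-statement:
  [1] v = 6  (unchanged)
  [2] b = 3  (unchanged)
  [3] u = 4 - v  (unchanged)
  [4] x = u + u  (unchanged)
  [5] t = x + v  (unchanged)
  [6] y = 5  (unchanged)
  [7] d = 9  (unchanged)
  [8] return x  (unchanged)
Result (8 stmts):
  v = 6
  b = 3
  u = 4 - v
  x = u + u
  t = x + v
  y = 5
  d = 9
  return x

Answer: v = 6
b = 3
u = 4 - v
x = u + u
t = x + v
y = 5
d = 9
return x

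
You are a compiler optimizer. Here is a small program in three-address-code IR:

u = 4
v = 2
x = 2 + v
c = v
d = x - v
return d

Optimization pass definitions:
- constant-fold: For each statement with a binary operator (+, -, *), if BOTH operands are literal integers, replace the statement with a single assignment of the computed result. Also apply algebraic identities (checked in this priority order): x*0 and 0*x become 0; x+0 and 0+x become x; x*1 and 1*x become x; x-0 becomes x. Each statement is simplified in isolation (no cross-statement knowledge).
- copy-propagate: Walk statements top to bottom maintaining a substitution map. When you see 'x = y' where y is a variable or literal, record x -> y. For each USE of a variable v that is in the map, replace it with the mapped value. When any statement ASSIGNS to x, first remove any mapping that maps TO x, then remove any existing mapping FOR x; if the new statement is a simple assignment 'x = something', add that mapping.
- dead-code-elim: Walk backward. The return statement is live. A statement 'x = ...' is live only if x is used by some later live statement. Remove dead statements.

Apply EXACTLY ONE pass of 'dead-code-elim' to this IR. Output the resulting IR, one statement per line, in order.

Answer: v = 2
x = 2 + v
d = x - v
return d

Derivation:
Applying dead-code-elim statement-by-statement:
  [6] return d  -> KEEP (return); live=['d']
  [5] d = x - v  -> KEEP; live=['v', 'x']
  [4] c = v  -> DEAD (c not live)
  [3] x = 2 + v  -> KEEP; live=['v']
  [2] v = 2  -> KEEP; live=[]
  [1] u = 4  -> DEAD (u not live)
Result (4 stmts):
  v = 2
  x = 2 + v
  d = x - v
  return d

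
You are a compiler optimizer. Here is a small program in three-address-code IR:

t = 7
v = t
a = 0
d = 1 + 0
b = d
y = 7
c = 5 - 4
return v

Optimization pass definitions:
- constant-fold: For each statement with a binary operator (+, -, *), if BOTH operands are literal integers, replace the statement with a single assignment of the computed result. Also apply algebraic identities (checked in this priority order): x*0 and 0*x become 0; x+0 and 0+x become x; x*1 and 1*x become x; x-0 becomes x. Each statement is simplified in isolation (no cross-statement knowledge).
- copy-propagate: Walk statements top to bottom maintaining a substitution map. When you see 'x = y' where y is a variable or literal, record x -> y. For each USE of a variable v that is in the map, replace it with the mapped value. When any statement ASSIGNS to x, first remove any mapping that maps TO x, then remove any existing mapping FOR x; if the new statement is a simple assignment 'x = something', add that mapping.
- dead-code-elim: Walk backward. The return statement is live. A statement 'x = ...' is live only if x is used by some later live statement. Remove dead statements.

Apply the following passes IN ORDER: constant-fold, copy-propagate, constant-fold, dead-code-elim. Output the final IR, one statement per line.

Initial IR:
  t = 7
  v = t
  a = 0
  d = 1 + 0
  b = d
  y = 7
  c = 5 - 4
  return v
After constant-fold (8 stmts):
  t = 7
  v = t
  a = 0
  d = 1
  b = d
  y = 7
  c = 1
  return v
After copy-propagate (8 stmts):
  t = 7
  v = 7
  a = 0
  d = 1
  b = 1
  y = 7
  c = 1
  return 7
After constant-fold (8 stmts):
  t = 7
  v = 7
  a = 0
  d = 1
  b = 1
  y = 7
  c = 1
  return 7
After dead-code-elim (1 stmts):
  return 7

Answer: return 7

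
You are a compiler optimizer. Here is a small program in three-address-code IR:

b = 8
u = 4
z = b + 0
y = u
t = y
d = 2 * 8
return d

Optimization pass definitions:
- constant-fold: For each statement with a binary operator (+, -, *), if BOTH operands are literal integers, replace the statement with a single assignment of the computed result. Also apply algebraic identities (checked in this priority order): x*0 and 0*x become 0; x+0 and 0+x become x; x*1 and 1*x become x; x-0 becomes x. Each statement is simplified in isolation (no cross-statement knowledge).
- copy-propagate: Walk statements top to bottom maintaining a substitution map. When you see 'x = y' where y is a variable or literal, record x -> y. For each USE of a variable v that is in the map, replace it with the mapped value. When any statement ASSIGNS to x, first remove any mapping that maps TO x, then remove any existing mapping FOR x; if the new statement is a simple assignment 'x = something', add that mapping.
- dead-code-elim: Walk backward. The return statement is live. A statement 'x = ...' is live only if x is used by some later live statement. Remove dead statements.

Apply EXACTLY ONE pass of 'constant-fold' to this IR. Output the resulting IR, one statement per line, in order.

Applying constant-fold statement-by-statement:
  [1] b = 8  (unchanged)
  [2] u = 4  (unchanged)
  [3] z = b + 0  -> z = b
  [4] y = u  (unchanged)
  [5] t = y  (unchanged)
  [6] d = 2 * 8  -> d = 16
  [7] return d  (unchanged)
Result (7 stmts):
  b = 8
  u = 4
  z = b
  y = u
  t = y
  d = 16
  return d

Answer: b = 8
u = 4
z = b
y = u
t = y
d = 16
return d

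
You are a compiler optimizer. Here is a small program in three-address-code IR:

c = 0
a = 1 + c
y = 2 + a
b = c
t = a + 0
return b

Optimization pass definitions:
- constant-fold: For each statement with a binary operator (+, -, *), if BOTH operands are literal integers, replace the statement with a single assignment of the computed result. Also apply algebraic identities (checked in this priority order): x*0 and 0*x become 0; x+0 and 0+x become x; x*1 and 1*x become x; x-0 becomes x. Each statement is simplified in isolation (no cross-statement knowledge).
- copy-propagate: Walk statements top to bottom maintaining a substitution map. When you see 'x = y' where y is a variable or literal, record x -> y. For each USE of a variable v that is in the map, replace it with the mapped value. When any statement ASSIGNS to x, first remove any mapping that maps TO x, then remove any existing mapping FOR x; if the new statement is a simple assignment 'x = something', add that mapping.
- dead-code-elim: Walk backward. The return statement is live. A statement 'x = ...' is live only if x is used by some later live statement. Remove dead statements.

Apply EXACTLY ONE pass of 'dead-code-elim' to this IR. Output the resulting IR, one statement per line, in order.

Applying dead-code-elim statement-by-statement:
  [6] return b  -> KEEP (return); live=['b']
  [5] t = a + 0  -> DEAD (t not live)
  [4] b = c  -> KEEP; live=['c']
  [3] y = 2 + a  -> DEAD (y not live)
  [2] a = 1 + c  -> DEAD (a not live)
  [1] c = 0  -> KEEP; live=[]
Result (3 stmts):
  c = 0
  b = c
  return b

Answer: c = 0
b = c
return b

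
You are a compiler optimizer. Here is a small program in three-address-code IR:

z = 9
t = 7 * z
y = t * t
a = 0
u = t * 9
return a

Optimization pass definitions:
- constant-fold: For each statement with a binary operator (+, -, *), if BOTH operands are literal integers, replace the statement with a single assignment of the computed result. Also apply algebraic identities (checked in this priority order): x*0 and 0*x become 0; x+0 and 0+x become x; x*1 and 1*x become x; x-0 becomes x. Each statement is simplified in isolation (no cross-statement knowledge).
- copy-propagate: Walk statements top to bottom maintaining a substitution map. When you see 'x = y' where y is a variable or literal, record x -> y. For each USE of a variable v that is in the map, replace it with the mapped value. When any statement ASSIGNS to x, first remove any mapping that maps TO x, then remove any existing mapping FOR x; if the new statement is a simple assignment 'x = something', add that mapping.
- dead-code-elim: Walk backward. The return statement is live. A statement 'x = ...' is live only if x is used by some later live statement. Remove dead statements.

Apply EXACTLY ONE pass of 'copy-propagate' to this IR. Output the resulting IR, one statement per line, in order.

Applying copy-propagate statement-by-statement:
  [1] z = 9  (unchanged)
  [2] t = 7 * z  -> t = 7 * 9
  [3] y = t * t  (unchanged)
  [4] a = 0  (unchanged)
  [5] u = t * 9  (unchanged)
  [6] return a  -> return 0
Result (6 stmts):
  z = 9
  t = 7 * 9
  y = t * t
  a = 0
  u = t * 9
  return 0

Answer: z = 9
t = 7 * 9
y = t * t
a = 0
u = t * 9
return 0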